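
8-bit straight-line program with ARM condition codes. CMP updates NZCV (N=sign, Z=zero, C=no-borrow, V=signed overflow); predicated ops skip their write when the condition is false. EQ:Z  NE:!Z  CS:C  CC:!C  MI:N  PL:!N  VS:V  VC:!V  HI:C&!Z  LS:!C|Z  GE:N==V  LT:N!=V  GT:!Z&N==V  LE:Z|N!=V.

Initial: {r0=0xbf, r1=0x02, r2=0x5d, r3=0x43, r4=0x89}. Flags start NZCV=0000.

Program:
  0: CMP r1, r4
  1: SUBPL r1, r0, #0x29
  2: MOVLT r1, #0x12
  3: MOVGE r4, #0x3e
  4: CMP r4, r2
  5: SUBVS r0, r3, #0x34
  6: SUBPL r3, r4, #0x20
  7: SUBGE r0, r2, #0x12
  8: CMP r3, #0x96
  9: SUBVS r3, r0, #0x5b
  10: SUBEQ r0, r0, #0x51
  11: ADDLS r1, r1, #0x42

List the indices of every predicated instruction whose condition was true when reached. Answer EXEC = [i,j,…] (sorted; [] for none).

EXEC = [1,3,9,11]

[0] flags=0000 → (cmp)
[1] flags=0000 PL?T → r1=0x96
[2] flags=0000 LT?F → skip
[3] flags=0000 GE?T → r4=0x3e
[4] flags=1000 → (cmp)
[5] flags=1000 VS?F → skip
[6] flags=1000 PL?F → skip
[7] flags=1000 GE?F → skip
[8] flags=1001 → (cmp)
[9] flags=1001 VS?T → r3=0x64
[10] flags=1001 EQ?F → skip
[11] flags=1001 LS?T → r1=0xd8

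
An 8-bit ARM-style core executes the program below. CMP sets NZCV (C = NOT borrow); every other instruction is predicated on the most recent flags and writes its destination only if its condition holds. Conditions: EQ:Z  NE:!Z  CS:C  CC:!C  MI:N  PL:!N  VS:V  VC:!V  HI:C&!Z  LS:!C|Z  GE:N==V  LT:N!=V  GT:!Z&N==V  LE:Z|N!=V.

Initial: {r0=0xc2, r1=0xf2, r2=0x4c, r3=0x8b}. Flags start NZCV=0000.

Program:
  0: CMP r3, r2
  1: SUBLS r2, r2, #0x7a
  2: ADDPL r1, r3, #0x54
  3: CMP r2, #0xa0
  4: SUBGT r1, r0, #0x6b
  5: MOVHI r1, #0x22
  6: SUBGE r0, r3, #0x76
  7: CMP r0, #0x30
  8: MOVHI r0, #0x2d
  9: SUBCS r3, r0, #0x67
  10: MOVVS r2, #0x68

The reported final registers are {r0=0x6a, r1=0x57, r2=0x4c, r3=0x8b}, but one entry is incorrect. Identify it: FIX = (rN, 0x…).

FIX = (r0, 0x15)

0: ✓ CMP  NZCV=0011
1: · SUBLS
2: ✓ ADDPL  r1←0xdf
3: ✓ CMP  NZCV=1001
4: ✓ SUBGT  r1←0x57
5: · MOVHI
6: ✓ SUBGE  r0←0x15
7: ✓ CMP  NZCV=1000
8: · MOVHI
9: · SUBCS
10: · MOVVS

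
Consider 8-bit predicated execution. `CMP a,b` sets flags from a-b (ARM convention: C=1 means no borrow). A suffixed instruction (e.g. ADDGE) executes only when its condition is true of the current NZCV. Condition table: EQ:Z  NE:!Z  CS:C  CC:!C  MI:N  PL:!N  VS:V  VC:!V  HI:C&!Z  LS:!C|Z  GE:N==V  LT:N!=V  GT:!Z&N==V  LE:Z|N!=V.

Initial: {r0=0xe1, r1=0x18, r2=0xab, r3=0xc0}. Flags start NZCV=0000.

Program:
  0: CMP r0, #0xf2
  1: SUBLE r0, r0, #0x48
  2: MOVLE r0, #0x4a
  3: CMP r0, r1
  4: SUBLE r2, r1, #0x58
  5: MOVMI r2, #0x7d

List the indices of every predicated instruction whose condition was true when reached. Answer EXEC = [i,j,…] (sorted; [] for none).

EXEC = [1,2]

[0] flags=1000 → (cmp)
[1] flags=1000 LE?T → r0=0x99
[2] flags=1000 LE?T → r0=0x4a
[3] flags=0010 → (cmp)
[4] flags=0010 LE?F → skip
[5] flags=0010 MI?F → skip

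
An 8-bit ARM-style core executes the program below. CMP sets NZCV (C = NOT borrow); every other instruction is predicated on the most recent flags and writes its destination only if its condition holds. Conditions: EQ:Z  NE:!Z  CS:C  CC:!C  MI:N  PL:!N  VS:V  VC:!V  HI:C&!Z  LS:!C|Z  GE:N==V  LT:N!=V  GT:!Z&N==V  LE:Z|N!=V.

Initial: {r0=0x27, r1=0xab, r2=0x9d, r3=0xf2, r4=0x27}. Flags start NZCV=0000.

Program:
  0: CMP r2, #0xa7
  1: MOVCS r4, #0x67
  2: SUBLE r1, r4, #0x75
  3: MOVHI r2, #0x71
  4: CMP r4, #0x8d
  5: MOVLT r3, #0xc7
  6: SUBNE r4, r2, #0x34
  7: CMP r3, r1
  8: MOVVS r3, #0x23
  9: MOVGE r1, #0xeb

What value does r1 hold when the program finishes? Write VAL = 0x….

0: ✓ CMP  NZCV=1000
1: · MOVCS
2: ✓ SUBLE  r1←0xb2
3: · MOVHI
4: ✓ CMP  NZCV=1001
5: · MOVLT
6: ✓ SUBNE  r4←0x69
7: ✓ CMP  NZCV=0010
8: · MOVVS
9: ✓ MOVGE  r1←0xeb

VAL = 0xeb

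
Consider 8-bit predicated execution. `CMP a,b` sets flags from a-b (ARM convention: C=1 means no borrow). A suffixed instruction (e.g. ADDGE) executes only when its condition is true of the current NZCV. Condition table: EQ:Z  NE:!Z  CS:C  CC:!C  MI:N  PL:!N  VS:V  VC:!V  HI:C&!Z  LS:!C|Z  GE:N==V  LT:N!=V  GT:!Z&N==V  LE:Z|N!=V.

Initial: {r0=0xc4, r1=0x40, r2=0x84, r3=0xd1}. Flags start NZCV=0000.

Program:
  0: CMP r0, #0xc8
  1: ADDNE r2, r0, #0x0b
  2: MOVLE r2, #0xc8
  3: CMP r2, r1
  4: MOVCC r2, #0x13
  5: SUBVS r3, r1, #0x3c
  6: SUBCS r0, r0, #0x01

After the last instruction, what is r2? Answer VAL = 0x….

VAL = 0xc8

0: ✓ CMP  NZCV=1000
1: ✓ ADDNE  r2←0xcf
2: ✓ MOVLE  r2←0xc8
3: ✓ CMP  NZCV=1010
4: · MOVCC
5: · SUBVS
6: ✓ SUBCS  r0←0xc3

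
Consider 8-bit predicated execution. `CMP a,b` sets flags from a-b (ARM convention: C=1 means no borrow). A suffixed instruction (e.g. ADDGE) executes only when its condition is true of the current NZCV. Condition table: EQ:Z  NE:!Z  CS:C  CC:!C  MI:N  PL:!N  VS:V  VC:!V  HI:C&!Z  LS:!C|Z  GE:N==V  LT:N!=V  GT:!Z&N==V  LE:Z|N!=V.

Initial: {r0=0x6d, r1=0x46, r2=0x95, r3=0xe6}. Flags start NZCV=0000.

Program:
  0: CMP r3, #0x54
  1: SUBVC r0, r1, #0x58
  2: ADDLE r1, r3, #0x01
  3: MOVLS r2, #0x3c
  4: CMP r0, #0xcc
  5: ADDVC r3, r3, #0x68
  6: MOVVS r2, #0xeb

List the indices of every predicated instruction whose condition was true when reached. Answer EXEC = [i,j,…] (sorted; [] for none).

0: ✓ CMP  NZCV=1010
1: ✓ SUBVC  r0←0xee
2: ✓ ADDLE  r1←0xe7
3: · MOVLS
4: ✓ CMP  NZCV=0010
5: ✓ ADDVC  r3←0x4e
6: · MOVVS

EXEC = [1,2,5]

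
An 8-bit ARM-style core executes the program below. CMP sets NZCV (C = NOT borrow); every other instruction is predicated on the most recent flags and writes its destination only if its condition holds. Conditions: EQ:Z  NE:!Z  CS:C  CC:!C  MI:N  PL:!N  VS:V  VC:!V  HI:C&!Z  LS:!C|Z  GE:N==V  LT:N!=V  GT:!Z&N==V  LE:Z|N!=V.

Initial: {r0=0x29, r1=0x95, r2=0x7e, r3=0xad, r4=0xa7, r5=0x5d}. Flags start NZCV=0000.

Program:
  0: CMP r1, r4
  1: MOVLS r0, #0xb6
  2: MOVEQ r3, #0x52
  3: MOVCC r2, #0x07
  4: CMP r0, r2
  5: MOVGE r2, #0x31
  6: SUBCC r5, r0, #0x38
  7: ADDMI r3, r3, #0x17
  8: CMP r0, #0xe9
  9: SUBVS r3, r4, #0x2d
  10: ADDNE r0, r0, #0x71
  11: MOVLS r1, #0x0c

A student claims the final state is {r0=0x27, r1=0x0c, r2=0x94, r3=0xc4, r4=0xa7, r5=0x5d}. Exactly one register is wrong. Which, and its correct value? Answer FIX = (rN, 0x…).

FIX = (r2, 0x07)

[0] flags=1000 → (cmp)
[1] flags=1000 LS?T → r0=0xb6
[2] flags=1000 EQ?F → skip
[3] flags=1000 CC?T → r2=0x07
[4] flags=1010 → (cmp)
[5] flags=1010 GE?F → skip
[6] flags=1010 CC?F → skip
[7] flags=1010 MI?T → r3=0xc4
[8] flags=1000 → (cmp)
[9] flags=1000 VS?F → skip
[10] flags=1000 NE?T → r0=0x27
[11] flags=1000 LS?T → r1=0x0c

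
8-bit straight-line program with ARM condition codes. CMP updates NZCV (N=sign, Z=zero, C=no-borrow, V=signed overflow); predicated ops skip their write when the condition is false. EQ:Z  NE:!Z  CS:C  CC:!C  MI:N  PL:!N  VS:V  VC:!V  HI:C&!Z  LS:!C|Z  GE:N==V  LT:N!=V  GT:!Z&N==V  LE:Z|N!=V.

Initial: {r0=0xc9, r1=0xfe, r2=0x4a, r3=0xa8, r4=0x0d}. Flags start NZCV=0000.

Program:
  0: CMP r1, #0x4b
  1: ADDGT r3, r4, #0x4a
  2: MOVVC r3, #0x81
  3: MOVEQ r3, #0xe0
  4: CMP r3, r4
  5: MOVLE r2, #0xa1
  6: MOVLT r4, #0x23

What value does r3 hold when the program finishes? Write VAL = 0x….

0: ✓ CMP  NZCV=1010
1: · ADDGT
2: ✓ MOVVC  r3←0x81
3: · MOVEQ
4: ✓ CMP  NZCV=0011
5: ✓ MOVLE  r2←0xa1
6: ✓ MOVLT  r4←0x23

VAL = 0x81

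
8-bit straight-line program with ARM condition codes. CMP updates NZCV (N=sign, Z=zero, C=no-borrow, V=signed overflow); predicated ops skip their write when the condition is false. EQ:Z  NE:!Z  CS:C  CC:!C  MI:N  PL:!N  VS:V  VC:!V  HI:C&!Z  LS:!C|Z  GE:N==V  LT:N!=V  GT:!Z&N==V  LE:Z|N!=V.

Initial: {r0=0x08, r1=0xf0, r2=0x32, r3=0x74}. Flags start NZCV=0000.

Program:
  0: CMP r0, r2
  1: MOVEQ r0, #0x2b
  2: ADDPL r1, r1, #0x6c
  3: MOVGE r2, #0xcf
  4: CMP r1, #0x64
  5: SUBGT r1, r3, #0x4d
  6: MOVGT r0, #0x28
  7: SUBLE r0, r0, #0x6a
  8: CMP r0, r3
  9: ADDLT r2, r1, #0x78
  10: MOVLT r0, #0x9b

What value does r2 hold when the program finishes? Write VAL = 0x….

0: ✓ CMP  NZCV=1000
1: · MOVEQ
2: · ADDPL
3: · MOVGE
4: ✓ CMP  NZCV=1010
5: · SUBGT
6: · MOVGT
7: ✓ SUBLE  r0←0x9e
8: ✓ CMP  NZCV=0011
9: ✓ ADDLT  r2←0x68
10: ✓ MOVLT  r0←0x9b

VAL = 0x68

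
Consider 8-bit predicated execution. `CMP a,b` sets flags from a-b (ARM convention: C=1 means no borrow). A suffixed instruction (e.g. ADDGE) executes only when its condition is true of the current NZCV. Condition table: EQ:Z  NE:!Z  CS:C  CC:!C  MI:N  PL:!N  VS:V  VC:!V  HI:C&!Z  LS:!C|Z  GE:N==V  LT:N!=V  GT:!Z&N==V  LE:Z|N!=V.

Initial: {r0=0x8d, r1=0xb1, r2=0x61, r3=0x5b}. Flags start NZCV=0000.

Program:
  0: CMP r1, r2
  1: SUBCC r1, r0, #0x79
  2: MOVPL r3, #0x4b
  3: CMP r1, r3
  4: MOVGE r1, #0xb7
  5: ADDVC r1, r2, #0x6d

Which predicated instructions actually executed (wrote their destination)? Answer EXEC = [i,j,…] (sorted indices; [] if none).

EXEC = [2]

[0] flags=0011 → (cmp)
[1] flags=0011 CC?F → skip
[2] flags=0011 PL?T → r3=0x4b
[3] flags=0011 → (cmp)
[4] flags=0011 GE?F → skip
[5] flags=0011 VC?F → skip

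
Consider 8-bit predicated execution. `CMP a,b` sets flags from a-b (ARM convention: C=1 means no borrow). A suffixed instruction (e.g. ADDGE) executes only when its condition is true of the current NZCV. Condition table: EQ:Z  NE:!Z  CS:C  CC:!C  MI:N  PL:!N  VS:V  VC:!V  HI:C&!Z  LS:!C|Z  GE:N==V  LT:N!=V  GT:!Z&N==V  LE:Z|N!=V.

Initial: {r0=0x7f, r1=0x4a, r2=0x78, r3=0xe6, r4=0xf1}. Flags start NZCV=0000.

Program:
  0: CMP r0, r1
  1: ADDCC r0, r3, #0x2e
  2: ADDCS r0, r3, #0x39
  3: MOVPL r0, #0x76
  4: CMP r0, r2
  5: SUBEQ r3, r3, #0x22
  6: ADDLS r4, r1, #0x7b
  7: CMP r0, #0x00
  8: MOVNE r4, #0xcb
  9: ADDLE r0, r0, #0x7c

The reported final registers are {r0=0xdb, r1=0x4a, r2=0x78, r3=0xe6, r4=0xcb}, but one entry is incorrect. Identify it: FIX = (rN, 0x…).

FIX = (r0, 0x76)

0: ✓ CMP  NZCV=0010
1: · ADDCC
2: ✓ ADDCS  r0←0x1f
3: ✓ MOVPL  r0←0x76
4: ✓ CMP  NZCV=1000
5: · SUBEQ
6: ✓ ADDLS  r4←0xc5
7: ✓ CMP  NZCV=0010
8: ✓ MOVNE  r4←0xcb
9: · ADDLE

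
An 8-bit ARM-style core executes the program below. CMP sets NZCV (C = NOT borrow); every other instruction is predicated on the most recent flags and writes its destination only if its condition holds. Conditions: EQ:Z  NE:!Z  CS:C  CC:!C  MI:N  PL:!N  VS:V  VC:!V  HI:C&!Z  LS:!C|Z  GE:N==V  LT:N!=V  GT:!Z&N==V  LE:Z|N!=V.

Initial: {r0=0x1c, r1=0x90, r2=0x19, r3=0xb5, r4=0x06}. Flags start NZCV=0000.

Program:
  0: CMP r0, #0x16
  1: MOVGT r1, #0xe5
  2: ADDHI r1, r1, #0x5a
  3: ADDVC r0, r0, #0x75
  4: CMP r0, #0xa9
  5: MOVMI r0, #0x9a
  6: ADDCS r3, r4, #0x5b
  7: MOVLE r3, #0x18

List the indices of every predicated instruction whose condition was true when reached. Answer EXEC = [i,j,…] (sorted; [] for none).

EXEC = [1,2,3,5,7]

[0] flags=0010 → (cmp)
[1] flags=0010 GT?T → r1=0xe5
[2] flags=0010 HI?T → r1=0x3f
[3] flags=0010 VC?T → r0=0x91
[4] flags=1000 → (cmp)
[5] flags=1000 MI?T → r0=0x9a
[6] flags=1000 CS?F → skip
[7] flags=1000 LE?T → r3=0x18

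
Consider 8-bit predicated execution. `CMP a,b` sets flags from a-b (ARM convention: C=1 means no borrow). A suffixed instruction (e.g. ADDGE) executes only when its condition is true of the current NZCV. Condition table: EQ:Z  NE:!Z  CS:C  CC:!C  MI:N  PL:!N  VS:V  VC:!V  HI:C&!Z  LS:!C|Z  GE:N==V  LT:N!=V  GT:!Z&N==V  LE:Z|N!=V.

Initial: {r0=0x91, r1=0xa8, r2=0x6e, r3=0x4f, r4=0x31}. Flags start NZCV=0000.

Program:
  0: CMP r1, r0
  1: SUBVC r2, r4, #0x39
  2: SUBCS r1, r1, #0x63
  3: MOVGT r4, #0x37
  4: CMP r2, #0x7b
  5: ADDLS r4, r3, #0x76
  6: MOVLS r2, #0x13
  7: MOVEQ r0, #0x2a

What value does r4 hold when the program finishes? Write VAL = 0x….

VAL = 0x37

[0] flags=0010 → (cmp)
[1] flags=0010 VC?T → r2=0xf8
[2] flags=0010 CS?T → r1=0x45
[3] flags=0010 GT?T → r4=0x37
[4] flags=0011 → (cmp)
[5] flags=0011 LS?F → skip
[6] flags=0011 LS?F → skip
[7] flags=0011 EQ?F → skip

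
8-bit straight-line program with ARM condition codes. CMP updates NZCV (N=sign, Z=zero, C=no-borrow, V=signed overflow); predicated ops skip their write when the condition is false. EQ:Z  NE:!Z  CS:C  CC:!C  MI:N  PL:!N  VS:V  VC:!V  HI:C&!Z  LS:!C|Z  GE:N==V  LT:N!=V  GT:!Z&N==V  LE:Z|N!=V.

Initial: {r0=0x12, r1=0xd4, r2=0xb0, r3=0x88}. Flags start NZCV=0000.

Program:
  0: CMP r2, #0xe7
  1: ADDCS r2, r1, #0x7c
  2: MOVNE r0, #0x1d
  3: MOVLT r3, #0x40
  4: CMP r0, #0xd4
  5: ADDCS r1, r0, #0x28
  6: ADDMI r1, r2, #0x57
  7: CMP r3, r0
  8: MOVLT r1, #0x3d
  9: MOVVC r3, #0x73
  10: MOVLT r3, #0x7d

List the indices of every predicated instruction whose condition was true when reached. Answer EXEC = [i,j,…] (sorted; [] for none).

EXEC = [2,3,9]

0: ✓ CMP  NZCV=1000
1: · ADDCS
2: ✓ MOVNE  r0←0x1d
3: ✓ MOVLT  r3←0x40
4: ✓ CMP  NZCV=0000
5: · ADDCS
6: · ADDMI
7: ✓ CMP  NZCV=0010
8: · MOVLT
9: ✓ MOVVC  r3←0x73
10: · MOVLT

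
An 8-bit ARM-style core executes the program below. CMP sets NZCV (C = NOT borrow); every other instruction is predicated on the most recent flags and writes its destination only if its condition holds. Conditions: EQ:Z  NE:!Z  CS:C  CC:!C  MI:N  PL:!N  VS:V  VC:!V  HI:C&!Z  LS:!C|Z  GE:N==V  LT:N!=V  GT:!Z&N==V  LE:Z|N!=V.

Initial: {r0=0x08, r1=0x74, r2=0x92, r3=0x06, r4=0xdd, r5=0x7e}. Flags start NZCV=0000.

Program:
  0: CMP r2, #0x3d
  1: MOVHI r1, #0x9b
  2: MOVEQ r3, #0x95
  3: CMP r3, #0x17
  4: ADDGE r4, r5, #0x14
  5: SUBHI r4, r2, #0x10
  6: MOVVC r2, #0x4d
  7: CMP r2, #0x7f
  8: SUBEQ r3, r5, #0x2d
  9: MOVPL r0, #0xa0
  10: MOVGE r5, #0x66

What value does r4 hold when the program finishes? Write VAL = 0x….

VAL = 0xdd

[0] flags=0011 → (cmp)
[1] flags=0011 HI?T → r1=0x9b
[2] flags=0011 EQ?F → skip
[3] flags=1000 → (cmp)
[4] flags=1000 GE?F → skip
[5] flags=1000 HI?F → skip
[6] flags=1000 VC?T → r2=0x4d
[7] flags=1000 → (cmp)
[8] flags=1000 EQ?F → skip
[9] flags=1000 PL?F → skip
[10] flags=1000 GE?F → skip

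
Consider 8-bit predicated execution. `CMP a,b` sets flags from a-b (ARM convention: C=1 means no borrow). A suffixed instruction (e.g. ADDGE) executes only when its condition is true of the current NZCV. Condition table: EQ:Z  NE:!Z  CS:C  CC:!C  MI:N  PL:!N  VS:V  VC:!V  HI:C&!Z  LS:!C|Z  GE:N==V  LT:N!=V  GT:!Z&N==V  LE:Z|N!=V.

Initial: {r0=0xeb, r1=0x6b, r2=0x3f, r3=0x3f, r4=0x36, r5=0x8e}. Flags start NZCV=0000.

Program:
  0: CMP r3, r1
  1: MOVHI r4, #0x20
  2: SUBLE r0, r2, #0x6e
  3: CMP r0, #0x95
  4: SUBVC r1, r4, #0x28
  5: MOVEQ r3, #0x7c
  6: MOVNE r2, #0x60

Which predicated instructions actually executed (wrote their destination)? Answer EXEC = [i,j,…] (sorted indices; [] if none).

EXEC = [2,4,6]

0: ✓ CMP  NZCV=1000
1: · MOVHI
2: ✓ SUBLE  r0←0xd1
3: ✓ CMP  NZCV=0010
4: ✓ SUBVC  r1←0x0e
5: · MOVEQ
6: ✓ MOVNE  r2←0x60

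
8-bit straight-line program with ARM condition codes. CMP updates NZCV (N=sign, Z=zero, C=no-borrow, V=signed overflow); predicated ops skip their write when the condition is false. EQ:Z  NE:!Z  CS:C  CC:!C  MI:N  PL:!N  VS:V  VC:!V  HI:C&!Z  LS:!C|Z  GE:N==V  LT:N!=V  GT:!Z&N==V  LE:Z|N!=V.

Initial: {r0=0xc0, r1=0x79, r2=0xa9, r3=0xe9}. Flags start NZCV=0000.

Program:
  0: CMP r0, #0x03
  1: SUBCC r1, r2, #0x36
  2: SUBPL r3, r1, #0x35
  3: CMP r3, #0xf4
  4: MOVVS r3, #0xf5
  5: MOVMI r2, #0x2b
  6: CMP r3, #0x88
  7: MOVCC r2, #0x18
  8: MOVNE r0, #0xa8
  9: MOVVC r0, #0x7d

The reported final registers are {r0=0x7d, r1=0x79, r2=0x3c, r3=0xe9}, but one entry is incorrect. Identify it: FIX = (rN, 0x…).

0: ✓ CMP  NZCV=1010
1: · SUBCC
2: · SUBPL
3: ✓ CMP  NZCV=1000
4: · MOVVS
5: ✓ MOVMI  r2←0x2b
6: ✓ CMP  NZCV=0010
7: · MOVCC
8: ✓ MOVNE  r0←0xa8
9: ✓ MOVVC  r0←0x7d

FIX = (r2, 0x2b)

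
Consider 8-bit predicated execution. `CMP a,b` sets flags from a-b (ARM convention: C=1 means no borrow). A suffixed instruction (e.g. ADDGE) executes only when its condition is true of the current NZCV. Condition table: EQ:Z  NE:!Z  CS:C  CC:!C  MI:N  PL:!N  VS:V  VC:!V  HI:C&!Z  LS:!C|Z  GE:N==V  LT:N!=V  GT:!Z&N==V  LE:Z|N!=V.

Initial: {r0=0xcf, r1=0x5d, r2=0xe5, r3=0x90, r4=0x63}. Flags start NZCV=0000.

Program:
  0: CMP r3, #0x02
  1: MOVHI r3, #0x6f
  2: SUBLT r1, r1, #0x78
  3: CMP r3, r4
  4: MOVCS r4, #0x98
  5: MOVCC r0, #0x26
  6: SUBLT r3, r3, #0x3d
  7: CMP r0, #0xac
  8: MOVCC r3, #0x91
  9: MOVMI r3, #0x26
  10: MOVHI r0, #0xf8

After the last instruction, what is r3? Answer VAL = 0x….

VAL = 0x6f

0: ✓ CMP  NZCV=1010
1: ✓ MOVHI  r3←0x6f
2: ✓ SUBLT  r1←0xe5
3: ✓ CMP  NZCV=0010
4: ✓ MOVCS  r4←0x98
5: · MOVCC
6: · SUBLT
7: ✓ CMP  NZCV=0010
8: · MOVCC
9: · MOVMI
10: ✓ MOVHI  r0←0xf8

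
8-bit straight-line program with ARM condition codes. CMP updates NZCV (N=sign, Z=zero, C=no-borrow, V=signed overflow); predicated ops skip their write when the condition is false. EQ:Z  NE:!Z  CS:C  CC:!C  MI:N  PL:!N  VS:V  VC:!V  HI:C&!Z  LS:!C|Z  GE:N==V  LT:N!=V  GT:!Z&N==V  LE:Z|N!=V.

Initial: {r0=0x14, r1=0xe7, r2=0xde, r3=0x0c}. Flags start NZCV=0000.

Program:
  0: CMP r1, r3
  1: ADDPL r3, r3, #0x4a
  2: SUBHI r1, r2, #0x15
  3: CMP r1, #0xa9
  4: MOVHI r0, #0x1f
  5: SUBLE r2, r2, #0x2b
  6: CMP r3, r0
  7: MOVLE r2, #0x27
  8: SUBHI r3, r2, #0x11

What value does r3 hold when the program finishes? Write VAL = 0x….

0: ✓ CMP  NZCV=1010
1: · ADDPL
2: ✓ SUBHI  r1←0xc9
3: ✓ CMP  NZCV=0010
4: ✓ MOVHI  r0←0x1f
5: · SUBLE
6: ✓ CMP  NZCV=1000
7: ✓ MOVLE  r2←0x27
8: · SUBHI

VAL = 0x0c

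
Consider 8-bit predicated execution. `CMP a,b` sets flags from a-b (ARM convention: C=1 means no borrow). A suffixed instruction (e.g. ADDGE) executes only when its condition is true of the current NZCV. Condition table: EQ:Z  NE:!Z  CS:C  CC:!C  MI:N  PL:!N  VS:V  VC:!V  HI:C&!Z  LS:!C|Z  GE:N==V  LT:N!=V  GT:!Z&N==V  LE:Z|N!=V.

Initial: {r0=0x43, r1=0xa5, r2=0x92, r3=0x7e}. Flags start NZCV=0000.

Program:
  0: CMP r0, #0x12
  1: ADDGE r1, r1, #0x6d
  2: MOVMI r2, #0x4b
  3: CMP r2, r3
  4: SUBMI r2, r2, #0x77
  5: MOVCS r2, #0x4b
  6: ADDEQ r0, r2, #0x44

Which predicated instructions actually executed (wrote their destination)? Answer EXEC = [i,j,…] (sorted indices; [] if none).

EXEC = [1,5]

0: ✓ CMP  NZCV=0010
1: ✓ ADDGE  r1←0x12
2: · MOVMI
3: ✓ CMP  NZCV=0011
4: · SUBMI
5: ✓ MOVCS  r2←0x4b
6: · ADDEQ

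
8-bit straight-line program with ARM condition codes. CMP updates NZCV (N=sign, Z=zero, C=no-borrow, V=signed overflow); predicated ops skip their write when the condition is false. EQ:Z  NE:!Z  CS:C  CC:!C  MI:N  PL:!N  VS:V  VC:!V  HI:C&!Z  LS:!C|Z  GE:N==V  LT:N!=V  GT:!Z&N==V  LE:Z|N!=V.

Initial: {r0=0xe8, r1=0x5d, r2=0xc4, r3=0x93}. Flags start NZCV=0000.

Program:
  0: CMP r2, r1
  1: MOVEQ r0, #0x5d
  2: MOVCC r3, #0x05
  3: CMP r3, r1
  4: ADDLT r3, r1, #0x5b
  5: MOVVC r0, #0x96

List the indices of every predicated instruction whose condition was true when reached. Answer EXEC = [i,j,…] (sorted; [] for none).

EXEC = [4]

0: ✓ CMP  NZCV=0011
1: · MOVEQ
2: · MOVCC
3: ✓ CMP  NZCV=0011
4: ✓ ADDLT  r3←0xb8
5: · MOVVC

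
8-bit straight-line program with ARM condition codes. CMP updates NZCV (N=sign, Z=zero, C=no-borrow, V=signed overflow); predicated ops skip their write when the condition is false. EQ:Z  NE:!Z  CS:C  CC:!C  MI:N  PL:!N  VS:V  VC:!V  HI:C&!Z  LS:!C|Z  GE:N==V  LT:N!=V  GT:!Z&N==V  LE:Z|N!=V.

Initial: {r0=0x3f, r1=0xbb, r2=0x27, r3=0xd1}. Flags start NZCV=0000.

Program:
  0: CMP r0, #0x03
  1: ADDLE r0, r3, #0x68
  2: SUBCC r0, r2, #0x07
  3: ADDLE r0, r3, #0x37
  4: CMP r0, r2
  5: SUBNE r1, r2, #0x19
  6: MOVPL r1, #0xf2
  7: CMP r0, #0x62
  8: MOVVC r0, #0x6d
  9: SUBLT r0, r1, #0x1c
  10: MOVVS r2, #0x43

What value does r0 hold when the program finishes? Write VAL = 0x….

VAL = 0xd6

0: ✓ CMP  NZCV=0010
1: · ADDLE
2: · SUBCC
3: · ADDLE
4: ✓ CMP  NZCV=0010
5: ✓ SUBNE  r1←0x0e
6: ✓ MOVPL  r1←0xf2
7: ✓ CMP  NZCV=1000
8: ✓ MOVVC  r0←0x6d
9: ✓ SUBLT  r0←0xd6
10: · MOVVS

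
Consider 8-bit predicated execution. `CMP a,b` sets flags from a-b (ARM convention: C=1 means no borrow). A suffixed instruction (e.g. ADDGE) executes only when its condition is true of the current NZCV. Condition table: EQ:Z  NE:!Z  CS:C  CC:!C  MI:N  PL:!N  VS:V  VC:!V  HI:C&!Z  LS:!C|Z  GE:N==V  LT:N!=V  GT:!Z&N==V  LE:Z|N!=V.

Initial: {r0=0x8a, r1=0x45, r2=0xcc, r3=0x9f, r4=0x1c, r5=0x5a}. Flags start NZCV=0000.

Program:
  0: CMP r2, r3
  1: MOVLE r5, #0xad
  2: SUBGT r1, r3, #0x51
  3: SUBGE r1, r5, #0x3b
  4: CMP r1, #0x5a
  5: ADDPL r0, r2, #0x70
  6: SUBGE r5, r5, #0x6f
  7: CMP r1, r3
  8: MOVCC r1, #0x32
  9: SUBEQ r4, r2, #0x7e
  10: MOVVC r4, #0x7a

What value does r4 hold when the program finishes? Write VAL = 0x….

VAL = 0x1c

0: ✓ CMP  NZCV=0010
1: · MOVLE
2: ✓ SUBGT  r1←0x4e
3: ✓ SUBGE  r1←0x1f
4: ✓ CMP  NZCV=1000
5: · ADDPL
6: · SUBGE
7: ✓ CMP  NZCV=1001
8: ✓ MOVCC  r1←0x32
9: · SUBEQ
10: · MOVVC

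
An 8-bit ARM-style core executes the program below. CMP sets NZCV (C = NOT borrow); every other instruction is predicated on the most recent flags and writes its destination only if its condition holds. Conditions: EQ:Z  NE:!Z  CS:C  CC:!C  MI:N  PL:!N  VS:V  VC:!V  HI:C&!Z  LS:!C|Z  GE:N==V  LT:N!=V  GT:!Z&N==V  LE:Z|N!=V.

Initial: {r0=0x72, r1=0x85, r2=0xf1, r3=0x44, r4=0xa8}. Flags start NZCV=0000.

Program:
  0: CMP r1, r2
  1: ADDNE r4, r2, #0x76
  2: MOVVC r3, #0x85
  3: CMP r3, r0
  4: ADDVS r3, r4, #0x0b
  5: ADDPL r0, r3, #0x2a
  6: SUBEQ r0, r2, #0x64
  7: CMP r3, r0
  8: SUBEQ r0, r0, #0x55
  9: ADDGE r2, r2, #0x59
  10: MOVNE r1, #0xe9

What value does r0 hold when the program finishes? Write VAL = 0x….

VAL = 0x9c

0: ✓ CMP  NZCV=1000
1: ✓ ADDNE  r4←0x67
2: ✓ MOVVC  r3←0x85
3: ✓ CMP  NZCV=0011
4: ✓ ADDVS  r3←0x72
5: ✓ ADDPL  r0←0x9c
6: · SUBEQ
7: ✓ CMP  NZCV=1001
8: · SUBEQ
9: ✓ ADDGE  r2←0x4a
10: ✓ MOVNE  r1←0xe9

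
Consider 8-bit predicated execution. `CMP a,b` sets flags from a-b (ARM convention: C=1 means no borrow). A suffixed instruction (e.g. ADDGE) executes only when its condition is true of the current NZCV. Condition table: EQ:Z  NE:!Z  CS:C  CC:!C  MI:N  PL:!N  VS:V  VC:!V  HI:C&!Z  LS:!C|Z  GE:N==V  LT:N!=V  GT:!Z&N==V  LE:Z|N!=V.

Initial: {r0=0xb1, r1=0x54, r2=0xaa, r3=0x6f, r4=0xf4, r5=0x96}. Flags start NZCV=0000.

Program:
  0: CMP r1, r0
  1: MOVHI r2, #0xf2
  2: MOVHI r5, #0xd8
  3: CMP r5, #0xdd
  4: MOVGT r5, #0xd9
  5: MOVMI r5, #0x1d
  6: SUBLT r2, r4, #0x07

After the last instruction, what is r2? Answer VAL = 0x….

VAL = 0xed

0: ✓ CMP  NZCV=1001
1: · MOVHI
2: · MOVHI
3: ✓ CMP  NZCV=1000
4: · MOVGT
5: ✓ MOVMI  r5←0x1d
6: ✓ SUBLT  r2←0xed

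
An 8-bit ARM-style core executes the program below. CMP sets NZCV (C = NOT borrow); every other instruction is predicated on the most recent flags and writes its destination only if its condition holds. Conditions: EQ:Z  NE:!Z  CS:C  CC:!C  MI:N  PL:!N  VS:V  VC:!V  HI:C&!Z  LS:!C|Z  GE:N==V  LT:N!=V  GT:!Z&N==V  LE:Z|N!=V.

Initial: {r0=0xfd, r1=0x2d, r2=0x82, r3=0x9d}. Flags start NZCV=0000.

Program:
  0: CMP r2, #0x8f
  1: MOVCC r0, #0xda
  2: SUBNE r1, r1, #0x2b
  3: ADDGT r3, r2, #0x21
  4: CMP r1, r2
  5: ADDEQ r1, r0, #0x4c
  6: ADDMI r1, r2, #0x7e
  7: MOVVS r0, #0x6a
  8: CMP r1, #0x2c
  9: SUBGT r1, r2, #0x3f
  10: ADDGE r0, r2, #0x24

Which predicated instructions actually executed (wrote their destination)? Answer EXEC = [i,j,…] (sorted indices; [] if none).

EXEC = [1,2,6,7]

0: ✓ CMP  NZCV=1000
1: ✓ MOVCC  r0←0xda
2: ✓ SUBNE  r1←0x02
3: · ADDGT
4: ✓ CMP  NZCV=1001
5: · ADDEQ
6: ✓ ADDMI  r1←0x00
7: ✓ MOVVS  r0←0x6a
8: ✓ CMP  NZCV=1000
9: · SUBGT
10: · ADDGE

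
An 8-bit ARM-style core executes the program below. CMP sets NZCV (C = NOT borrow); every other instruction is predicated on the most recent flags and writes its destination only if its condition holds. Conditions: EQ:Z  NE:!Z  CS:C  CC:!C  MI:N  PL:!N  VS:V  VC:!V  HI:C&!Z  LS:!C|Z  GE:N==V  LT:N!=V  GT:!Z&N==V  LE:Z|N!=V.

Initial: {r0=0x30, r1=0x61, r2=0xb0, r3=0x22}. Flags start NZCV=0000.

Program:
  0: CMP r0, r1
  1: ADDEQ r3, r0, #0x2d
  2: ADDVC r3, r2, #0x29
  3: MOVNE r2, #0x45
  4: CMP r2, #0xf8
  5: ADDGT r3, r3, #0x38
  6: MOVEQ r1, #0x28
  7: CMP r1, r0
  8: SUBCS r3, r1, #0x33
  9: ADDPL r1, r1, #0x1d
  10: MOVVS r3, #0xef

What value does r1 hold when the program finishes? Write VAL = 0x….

VAL = 0x7e

0: ✓ CMP  NZCV=1000
1: · ADDEQ
2: ✓ ADDVC  r3←0xd9
3: ✓ MOVNE  r2←0x45
4: ✓ CMP  NZCV=0000
5: ✓ ADDGT  r3←0x11
6: · MOVEQ
7: ✓ CMP  NZCV=0010
8: ✓ SUBCS  r3←0x2e
9: ✓ ADDPL  r1←0x7e
10: · MOVVS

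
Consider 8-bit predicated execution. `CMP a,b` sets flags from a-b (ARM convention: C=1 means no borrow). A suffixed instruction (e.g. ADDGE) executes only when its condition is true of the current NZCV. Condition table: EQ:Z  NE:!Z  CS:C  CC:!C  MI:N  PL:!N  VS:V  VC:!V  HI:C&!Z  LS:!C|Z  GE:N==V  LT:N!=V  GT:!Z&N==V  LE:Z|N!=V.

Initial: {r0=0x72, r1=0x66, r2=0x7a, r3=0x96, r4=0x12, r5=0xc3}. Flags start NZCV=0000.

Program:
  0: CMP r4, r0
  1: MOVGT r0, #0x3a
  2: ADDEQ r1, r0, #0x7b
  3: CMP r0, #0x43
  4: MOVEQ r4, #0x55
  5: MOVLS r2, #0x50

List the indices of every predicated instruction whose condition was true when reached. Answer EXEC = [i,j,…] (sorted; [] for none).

EXEC = []

[0] flags=1000 → (cmp)
[1] flags=1000 GT?F → skip
[2] flags=1000 EQ?F → skip
[3] flags=0010 → (cmp)
[4] flags=0010 EQ?F → skip
[5] flags=0010 LS?F → skip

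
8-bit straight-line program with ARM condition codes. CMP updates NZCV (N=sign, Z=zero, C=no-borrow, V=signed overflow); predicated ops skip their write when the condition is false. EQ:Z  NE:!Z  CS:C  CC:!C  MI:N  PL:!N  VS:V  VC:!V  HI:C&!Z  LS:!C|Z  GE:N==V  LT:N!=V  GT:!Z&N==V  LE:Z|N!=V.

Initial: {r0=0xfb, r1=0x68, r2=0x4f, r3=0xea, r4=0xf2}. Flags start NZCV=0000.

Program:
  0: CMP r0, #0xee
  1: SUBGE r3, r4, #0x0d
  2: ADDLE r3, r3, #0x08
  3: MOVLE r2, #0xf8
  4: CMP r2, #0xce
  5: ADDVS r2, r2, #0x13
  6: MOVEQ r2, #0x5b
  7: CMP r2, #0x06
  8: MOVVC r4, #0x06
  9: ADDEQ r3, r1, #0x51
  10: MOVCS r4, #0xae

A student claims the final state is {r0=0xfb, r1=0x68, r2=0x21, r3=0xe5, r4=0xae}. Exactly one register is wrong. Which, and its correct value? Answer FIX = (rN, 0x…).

FIX = (r2, 0x62)

0: ✓ CMP  NZCV=0010
1: ✓ SUBGE  r3←0xe5
2: · ADDLE
3: · MOVLE
4: ✓ CMP  NZCV=1001
5: ✓ ADDVS  r2←0x62
6: · MOVEQ
7: ✓ CMP  NZCV=0010
8: ✓ MOVVC  r4←0x06
9: · ADDEQ
10: ✓ MOVCS  r4←0xae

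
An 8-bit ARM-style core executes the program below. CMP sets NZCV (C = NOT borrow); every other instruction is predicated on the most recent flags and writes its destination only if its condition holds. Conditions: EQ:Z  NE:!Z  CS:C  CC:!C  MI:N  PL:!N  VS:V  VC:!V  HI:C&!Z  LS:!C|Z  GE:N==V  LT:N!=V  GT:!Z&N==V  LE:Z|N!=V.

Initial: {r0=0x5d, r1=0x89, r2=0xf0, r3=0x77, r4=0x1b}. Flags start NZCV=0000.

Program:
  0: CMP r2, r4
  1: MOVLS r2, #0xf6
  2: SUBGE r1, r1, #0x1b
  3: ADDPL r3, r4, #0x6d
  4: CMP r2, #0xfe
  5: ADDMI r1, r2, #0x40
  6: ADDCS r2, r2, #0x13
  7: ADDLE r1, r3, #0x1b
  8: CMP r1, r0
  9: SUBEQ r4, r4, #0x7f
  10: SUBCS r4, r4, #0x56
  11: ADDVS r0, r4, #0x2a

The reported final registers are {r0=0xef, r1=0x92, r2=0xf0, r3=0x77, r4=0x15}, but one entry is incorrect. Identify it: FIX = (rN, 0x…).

0: ✓ CMP  NZCV=1010
1: · MOVLS
2: · SUBGE
3: · ADDPL
4: ✓ CMP  NZCV=1000
5: ✓ ADDMI  r1←0x30
6: · ADDCS
7: ✓ ADDLE  r1←0x92
8: ✓ CMP  NZCV=0011
9: · SUBEQ
10: ✓ SUBCS  r4←0xc5
11: ✓ ADDVS  r0←0xef

FIX = (r4, 0xc5)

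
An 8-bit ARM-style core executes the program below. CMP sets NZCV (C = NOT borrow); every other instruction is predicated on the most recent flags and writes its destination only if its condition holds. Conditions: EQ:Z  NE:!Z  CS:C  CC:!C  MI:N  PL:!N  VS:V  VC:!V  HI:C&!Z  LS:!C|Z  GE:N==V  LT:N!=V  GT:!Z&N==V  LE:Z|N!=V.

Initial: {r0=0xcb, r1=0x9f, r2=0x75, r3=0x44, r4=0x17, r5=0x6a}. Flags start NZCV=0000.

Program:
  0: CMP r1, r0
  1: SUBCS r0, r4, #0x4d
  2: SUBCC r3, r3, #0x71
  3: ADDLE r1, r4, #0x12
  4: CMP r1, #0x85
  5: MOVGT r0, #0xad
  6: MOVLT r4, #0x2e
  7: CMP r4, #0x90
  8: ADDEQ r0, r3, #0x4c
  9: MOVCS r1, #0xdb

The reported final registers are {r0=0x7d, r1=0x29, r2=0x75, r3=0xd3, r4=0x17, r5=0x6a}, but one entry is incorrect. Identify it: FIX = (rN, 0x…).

FIX = (r0, 0xad)

[0] flags=1000 → (cmp)
[1] flags=1000 CS?F → skip
[2] flags=1000 CC?T → r3=0xd3
[3] flags=1000 LE?T → r1=0x29
[4] flags=1001 → (cmp)
[5] flags=1001 GT?T → r0=0xad
[6] flags=1001 LT?F → skip
[7] flags=1001 → (cmp)
[8] flags=1001 EQ?F → skip
[9] flags=1001 CS?F → skip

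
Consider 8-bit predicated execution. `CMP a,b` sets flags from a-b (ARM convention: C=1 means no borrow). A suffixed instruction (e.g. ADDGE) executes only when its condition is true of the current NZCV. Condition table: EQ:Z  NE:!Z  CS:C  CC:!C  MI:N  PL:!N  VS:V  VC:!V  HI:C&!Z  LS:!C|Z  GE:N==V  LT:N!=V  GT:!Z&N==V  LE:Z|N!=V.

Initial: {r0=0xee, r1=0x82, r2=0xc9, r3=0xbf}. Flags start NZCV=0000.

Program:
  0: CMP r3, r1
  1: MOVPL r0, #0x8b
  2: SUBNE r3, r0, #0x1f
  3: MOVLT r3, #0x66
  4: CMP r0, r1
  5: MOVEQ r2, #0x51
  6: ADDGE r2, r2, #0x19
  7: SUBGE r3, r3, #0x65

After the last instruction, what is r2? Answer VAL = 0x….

VAL = 0xe2

0: ✓ CMP  NZCV=0010
1: ✓ MOVPL  r0←0x8b
2: ✓ SUBNE  r3←0x6c
3: · MOVLT
4: ✓ CMP  NZCV=0010
5: · MOVEQ
6: ✓ ADDGE  r2←0xe2
7: ✓ SUBGE  r3←0x07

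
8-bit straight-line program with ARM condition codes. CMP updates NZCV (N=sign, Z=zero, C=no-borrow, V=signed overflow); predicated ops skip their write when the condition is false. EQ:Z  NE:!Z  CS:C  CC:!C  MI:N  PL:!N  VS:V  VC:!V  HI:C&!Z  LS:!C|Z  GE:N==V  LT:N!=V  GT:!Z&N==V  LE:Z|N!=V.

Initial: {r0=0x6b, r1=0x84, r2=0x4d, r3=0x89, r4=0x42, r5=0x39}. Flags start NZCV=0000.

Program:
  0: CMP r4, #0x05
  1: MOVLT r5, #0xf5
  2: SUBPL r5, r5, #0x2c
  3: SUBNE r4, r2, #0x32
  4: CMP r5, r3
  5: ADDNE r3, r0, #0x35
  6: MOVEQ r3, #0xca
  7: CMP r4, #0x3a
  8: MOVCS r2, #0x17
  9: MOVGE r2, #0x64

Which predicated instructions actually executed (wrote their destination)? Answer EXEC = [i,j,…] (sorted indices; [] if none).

[0] flags=0010 → (cmp)
[1] flags=0010 LT?F → skip
[2] flags=0010 PL?T → r5=0x0d
[3] flags=0010 NE?T → r4=0x1b
[4] flags=1001 → (cmp)
[5] flags=1001 NE?T → r3=0xa0
[6] flags=1001 EQ?F → skip
[7] flags=1000 → (cmp)
[8] flags=1000 CS?F → skip
[9] flags=1000 GE?F → skip

EXEC = [2,3,5]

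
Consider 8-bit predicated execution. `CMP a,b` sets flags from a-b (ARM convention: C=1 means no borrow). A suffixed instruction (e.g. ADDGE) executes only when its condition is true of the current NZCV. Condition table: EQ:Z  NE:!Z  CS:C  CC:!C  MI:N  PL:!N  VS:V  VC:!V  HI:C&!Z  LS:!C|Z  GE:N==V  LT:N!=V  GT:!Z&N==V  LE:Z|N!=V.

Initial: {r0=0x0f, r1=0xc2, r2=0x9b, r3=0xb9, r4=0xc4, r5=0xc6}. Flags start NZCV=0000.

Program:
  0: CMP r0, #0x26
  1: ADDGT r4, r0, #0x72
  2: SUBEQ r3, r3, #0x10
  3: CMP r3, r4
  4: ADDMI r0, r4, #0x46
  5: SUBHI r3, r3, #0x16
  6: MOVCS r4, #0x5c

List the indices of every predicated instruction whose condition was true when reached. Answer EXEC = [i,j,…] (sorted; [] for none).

[0] flags=1000 → (cmp)
[1] flags=1000 GT?F → skip
[2] flags=1000 EQ?F → skip
[3] flags=1000 → (cmp)
[4] flags=1000 MI?T → r0=0x0a
[5] flags=1000 HI?F → skip
[6] flags=1000 CS?F → skip

EXEC = [4]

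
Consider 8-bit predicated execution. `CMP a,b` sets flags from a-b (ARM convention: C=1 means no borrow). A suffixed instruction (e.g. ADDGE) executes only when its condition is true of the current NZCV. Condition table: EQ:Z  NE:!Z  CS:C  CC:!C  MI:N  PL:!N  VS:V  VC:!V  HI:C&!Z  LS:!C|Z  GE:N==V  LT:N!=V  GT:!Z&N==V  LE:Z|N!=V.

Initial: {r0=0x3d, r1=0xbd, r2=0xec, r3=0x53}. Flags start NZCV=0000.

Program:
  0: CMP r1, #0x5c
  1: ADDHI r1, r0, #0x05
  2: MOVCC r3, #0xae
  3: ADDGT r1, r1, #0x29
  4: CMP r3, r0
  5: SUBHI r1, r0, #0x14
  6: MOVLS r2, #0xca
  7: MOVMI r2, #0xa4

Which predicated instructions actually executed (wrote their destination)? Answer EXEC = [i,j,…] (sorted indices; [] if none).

EXEC = [1,5]

[0] flags=0011 → (cmp)
[1] flags=0011 HI?T → r1=0x42
[2] flags=0011 CC?F → skip
[3] flags=0011 GT?F → skip
[4] flags=0010 → (cmp)
[5] flags=0010 HI?T → r1=0x29
[6] flags=0010 LS?F → skip
[7] flags=0010 MI?F → skip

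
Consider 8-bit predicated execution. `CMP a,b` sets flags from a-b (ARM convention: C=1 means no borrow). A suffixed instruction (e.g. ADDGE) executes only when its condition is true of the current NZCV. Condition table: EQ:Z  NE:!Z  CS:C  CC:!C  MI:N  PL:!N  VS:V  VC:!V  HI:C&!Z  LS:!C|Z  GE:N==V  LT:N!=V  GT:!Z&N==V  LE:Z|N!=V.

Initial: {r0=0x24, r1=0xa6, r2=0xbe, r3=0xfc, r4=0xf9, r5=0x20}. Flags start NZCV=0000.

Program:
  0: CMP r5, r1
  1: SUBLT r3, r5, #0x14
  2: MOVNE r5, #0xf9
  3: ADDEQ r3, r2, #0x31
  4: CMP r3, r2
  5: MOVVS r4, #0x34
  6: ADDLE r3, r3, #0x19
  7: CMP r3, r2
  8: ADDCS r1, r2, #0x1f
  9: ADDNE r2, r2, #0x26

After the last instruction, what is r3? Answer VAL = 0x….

VAL = 0xfc

0: ✓ CMP  NZCV=0000
1: · SUBLT
2: ✓ MOVNE  r5←0xf9
3: · ADDEQ
4: ✓ CMP  NZCV=0010
5: · MOVVS
6: · ADDLE
7: ✓ CMP  NZCV=0010
8: ✓ ADDCS  r1←0xdd
9: ✓ ADDNE  r2←0xe4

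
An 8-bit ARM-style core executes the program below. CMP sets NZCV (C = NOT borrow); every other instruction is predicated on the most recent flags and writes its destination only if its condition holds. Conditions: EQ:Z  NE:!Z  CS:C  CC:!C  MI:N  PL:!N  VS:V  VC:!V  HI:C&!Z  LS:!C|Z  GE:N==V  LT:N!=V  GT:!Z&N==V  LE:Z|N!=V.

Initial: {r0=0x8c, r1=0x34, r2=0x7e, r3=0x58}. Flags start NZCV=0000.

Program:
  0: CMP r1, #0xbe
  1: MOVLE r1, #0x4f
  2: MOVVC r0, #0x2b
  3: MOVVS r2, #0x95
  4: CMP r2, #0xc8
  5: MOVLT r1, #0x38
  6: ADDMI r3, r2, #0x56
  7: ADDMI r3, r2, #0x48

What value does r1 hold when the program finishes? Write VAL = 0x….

VAL = 0x34

[0] flags=0000 → (cmp)
[1] flags=0000 LE?F → skip
[2] flags=0000 VC?T → r0=0x2b
[3] flags=0000 VS?F → skip
[4] flags=1001 → (cmp)
[5] flags=1001 LT?F → skip
[6] flags=1001 MI?T → r3=0xd4
[7] flags=1001 MI?T → r3=0xc6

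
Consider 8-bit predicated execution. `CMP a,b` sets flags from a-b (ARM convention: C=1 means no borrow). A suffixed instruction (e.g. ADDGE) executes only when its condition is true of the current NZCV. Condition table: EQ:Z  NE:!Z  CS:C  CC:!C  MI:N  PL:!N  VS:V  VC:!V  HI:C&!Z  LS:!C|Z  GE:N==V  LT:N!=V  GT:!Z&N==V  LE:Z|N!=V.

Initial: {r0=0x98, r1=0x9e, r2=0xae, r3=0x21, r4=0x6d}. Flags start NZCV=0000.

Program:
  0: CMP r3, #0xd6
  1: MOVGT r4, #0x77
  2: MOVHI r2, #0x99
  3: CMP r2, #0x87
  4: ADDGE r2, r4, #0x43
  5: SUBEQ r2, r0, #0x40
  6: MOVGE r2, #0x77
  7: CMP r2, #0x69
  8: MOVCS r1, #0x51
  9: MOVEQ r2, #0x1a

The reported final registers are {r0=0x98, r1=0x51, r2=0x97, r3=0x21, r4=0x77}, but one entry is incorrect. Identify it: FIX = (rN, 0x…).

0: ✓ CMP  NZCV=0000
1: ✓ MOVGT  r4←0x77
2: · MOVHI
3: ✓ CMP  NZCV=0010
4: ✓ ADDGE  r2←0xba
5: · SUBEQ
6: ✓ MOVGE  r2←0x77
7: ✓ CMP  NZCV=0010
8: ✓ MOVCS  r1←0x51
9: · MOVEQ

FIX = (r2, 0x77)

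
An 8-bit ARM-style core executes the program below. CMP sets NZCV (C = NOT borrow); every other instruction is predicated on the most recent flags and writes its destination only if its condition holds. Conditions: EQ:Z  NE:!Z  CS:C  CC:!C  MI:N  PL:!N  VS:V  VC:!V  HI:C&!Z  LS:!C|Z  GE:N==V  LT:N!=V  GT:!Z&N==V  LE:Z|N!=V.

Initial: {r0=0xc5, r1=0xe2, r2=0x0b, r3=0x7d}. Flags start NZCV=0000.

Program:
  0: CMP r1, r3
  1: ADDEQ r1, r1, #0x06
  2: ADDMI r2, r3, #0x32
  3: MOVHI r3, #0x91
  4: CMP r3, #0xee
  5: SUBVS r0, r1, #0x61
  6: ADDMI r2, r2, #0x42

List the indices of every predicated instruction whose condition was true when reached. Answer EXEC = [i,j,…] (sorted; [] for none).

EXEC = [3,6]

0: ✓ CMP  NZCV=0011
1: · ADDEQ
2: · ADDMI
3: ✓ MOVHI  r3←0x91
4: ✓ CMP  NZCV=1000
5: · SUBVS
6: ✓ ADDMI  r2←0x4d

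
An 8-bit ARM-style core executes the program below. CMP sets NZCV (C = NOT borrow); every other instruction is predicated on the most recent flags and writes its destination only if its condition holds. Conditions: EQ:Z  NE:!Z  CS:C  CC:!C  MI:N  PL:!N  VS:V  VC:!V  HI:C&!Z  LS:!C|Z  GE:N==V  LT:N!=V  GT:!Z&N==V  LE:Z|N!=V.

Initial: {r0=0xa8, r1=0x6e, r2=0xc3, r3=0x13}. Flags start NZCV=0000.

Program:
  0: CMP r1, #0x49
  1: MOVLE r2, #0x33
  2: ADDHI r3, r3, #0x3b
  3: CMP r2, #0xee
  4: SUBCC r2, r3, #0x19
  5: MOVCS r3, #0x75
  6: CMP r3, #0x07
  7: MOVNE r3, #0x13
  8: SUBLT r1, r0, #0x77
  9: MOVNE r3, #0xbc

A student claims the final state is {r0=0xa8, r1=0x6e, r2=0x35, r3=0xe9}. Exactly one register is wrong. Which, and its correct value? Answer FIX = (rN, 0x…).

[0] flags=0010 → (cmp)
[1] flags=0010 LE?F → skip
[2] flags=0010 HI?T → r3=0x4e
[3] flags=1000 → (cmp)
[4] flags=1000 CC?T → r2=0x35
[5] flags=1000 CS?F → skip
[6] flags=0010 → (cmp)
[7] flags=0010 NE?T → r3=0x13
[8] flags=0010 LT?F → skip
[9] flags=0010 NE?T → r3=0xbc

FIX = (r3, 0xbc)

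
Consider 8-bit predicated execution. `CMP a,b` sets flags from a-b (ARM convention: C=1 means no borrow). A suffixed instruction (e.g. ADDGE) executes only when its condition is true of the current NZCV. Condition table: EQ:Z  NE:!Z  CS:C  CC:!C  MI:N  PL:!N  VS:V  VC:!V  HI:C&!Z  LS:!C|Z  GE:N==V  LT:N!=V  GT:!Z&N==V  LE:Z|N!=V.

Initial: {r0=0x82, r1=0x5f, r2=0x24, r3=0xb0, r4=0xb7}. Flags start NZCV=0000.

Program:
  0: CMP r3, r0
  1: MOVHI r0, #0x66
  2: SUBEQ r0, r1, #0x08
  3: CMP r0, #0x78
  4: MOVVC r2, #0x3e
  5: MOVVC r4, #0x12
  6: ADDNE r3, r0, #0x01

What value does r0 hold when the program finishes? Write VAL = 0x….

VAL = 0x66

0: ✓ CMP  NZCV=0010
1: ✓ MOVHI  r0←0x66
2: · SUBEQ
3: ✓ CMP  NZCV=1000
4: ✓ MOVVC  r2←0x3e
5: ✓ MOVVC  r4←0x12
6: ✓ ADDNE  r3←0x67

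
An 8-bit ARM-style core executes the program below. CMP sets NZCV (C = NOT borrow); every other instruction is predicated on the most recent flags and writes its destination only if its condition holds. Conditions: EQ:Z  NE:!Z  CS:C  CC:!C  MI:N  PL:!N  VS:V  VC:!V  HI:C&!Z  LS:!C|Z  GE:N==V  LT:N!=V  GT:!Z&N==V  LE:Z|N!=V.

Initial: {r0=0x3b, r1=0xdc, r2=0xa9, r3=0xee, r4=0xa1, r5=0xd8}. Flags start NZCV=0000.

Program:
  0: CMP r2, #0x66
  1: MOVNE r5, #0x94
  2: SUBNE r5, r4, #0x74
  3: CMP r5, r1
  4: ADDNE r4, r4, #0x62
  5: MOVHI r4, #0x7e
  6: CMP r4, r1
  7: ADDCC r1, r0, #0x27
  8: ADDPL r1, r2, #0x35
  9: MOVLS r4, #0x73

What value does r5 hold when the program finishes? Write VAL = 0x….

VAL = 0x2d

[0] flags=0011 → (cmp)
[1] flags=0011 NE?T → r5=0x94
[2] flags=0011 NE?T → r5=0x2d
[3] flags=0000 → (cmp)
[4] flags=0000 NE?T → r4=0x03
[5] flags=0000 HI?F → skip
[6] flags=0000 → (cmp)
[7] flags=0000 CC?T → r1=0x62
[8] flags=0000 PL?T → r1=0xde
[9] flags=0000 LS?T → r4=0x73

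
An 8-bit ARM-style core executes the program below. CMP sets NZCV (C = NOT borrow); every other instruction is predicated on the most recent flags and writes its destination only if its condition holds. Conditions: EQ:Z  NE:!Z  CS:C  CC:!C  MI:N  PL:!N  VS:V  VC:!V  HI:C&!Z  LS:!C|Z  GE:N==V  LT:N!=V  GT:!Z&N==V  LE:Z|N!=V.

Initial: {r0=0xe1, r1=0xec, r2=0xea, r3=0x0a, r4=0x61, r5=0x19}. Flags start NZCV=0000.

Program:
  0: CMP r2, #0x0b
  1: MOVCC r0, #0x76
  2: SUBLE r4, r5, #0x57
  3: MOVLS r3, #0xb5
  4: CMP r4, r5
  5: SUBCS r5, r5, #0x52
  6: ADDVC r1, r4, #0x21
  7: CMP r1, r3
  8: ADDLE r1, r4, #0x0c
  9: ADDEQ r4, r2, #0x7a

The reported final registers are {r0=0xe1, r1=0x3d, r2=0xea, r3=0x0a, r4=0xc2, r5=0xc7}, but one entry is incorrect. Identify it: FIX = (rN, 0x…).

0: ✓ CMP  NZCV=1010
1: · MOVCC
2: ✓ SUBLE  r4←0xc2
3: · MOVLS
4: ✓ CMP  NZCV=1010
5: ✓ SUBCS  r5←0xc7
6: ✓ ADDVC  r1←0xe3
7: ✓ CMP  NZCV=1010
8: ✓ ADDLE  r1←0xce
9: · ADDEQ

FIX = (r1, 0xce)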